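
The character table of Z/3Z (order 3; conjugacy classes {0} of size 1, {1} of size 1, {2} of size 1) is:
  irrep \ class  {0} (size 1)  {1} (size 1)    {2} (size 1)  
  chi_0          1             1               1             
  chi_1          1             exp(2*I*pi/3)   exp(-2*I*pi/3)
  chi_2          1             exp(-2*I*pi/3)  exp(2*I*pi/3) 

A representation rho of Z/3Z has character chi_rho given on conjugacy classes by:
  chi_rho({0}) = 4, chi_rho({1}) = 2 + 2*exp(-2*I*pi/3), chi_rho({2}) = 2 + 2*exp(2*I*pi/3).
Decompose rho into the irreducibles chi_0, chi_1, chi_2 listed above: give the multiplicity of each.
Multiplicities: chi_0: 2, chi_1: 0, chi_2: 2.

Details: Use <chi_rho, chi> = (1/|G|) sum_C |C| * chi_rho(C) * conj(chi(C)) with |G| = 3 for each irreducible chi in the table:
  <chi_rho, chi_0> = (1/3)[1*(4)*conj(1) + 1*(2 + 2*exp(-2*I*pi/3))*conj(1) + 1*(2 + 2*exp(2*I*pi/3))*conj(1)]
      = (1/3)[(4) + (2 + 2*exp(-2*I*pi/3)) + (2 + 2*exp(2*I*pi/3))] = 6/3 = 2
  <chi_rho, chi_1> = (1/3)[1*(4)*conj(1) + 1*(2 + 2*exp(-2*I*pi/3))*conj(exp(2*I*pi/3)) + 1*(2 + 2*exp(2*I*pi/3))*conj(exp(-2*I*pi/3))]
      = (1/3)[(4) + (-2) + (-2)] = 0/3 = 0
  <chi_rho, chi_2> = (1/3)[1*(4)*conj(1) + 1*(2 + 2*exp(-2*I*pi/3))*conj(exp(-2*I*pi/3)) + 1*(2 + 2*exp(2*I*pi/3))*conj(exp(2*I*pi/3))]
      = (1/3)[(4) + (2 + 2*exp(2*I*pi/3)) + (2 + 2*exp(-2*I*pi/3))] = 6/3 = 2
(Exp terms are combined using exp(i*s)*conj(exp(i*t)) = exp(i*(s-t)), and sums of them are collapsed using the identity that for every m > 1 the m distinct m-th roots of unity sum to 0, e.g. 1 + exp(2*I*pi/3) + exp(-2*I*pi/3) = 0.)
Dimension check: dim(rho) = sum (mult * dim) = 2*1 + 0*1 + 2*1 = 4 = chi_rho(e) = 4.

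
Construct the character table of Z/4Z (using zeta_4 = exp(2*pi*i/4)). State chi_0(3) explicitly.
Character table of Z/4Z (irreps indexed chi_0,...,chi_3 with chi_k(m) = zeta_4^(k*m), zeta_4 = exp(2*pi*i/4)):
  irrep \ class  {0} (size 1)  {1} (size 1)  {2} (size 1)  {3} (size 1)
  chi_0          1             1             1             1           
  chi_1          1             I             -1            -I          
  chi_2          1             -1            1             -1          
  chi_3          1             -I            -1            I           

Spot check: chi_0(3) = zeta_4^(0*3) = zeta_4^0 = 1.

Explanation: Z/4Z is abelian, so all 4 irreducible complex representations are 1-dimensional. They are given by chi_k(m) = zeta_4^(k*m) for k = 0,...,3. Row orthogonality: sum_m chi_k(m) conj(chi_l(m)) = 4 * [k = l].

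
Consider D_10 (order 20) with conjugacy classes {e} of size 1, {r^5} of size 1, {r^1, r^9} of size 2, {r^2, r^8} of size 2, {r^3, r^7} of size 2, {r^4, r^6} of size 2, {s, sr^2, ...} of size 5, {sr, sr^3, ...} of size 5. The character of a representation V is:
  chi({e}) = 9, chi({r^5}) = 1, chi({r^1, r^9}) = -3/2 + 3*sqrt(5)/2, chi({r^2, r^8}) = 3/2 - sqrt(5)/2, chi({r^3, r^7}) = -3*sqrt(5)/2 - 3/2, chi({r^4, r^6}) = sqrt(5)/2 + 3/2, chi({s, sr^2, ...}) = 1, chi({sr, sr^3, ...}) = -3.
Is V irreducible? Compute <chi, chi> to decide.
Not irreducible (reducible): <chi, chi> = 10 > 1.

Working: <chi, chi> = (1/|G|) sum_C |C| * |chi(C)|^2 = (1/20)[1*|9|^2 + 1*|1|^2 + 2*|-3/2 + 3*sqrt(5)/2|^2 + 2*|3/2 - sqrt(5)/2|^2 + 2*|-3*sqrt(5)/2 - 3/2|^2 + 2*|sqrt(5)/2 + 3/2|^2 + 5*|1|^2 + 5*|-3|^2]
  = (1/20)[(81) + (1) + (27 - 9*sqrt(5)) + (7 - 3*sqrt(5)) + (9*sqrt(5) + 27) + (3*sqrt(5) + 7) + (5) + (45)] = 200/20 = 10.
A character is irreducible iff <chi, chi> = 1, so this representation is reducible.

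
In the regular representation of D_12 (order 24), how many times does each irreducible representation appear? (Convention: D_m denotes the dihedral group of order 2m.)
Each irreducible V_i of dimension d_i appears with multiplicity d_i, i.e. rho_reg = (direct sum over all irreducibles V_i) d_i V_i. The irreducible dimensions for D_12 are 1, 1, 1, 1, 2, 2, 2, 2, 2: 4 irreducibles of dimension 1, each with multiplicity 1; 5 irreducibles of dimension 2, each with multiplicity 2. Total dimension 4*1*1 + 5*2*2 = 24 = |G|.

Solution. General theorem: in the regular representation of a finite group G, each irreducible appears with multiplicity equal to its dimension. Check: dim(rho_reg) = sum d_i^2 = 1 + 1 + 1 + 1 + 4 + 4 + 4 + 4 + 4 = 24 = |G|.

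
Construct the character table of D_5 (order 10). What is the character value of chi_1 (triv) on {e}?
Conjugacy classes: {e} of size 1, {r^1, r^4} of size 2, {r^2, r^3} of size 2, {s, sr, ..., sr^4} of size 5.
Character table:
  irrep \ class              {e} (size 1)  {r^1, r^4} (size 2)  {r^2, r^3} (size 2)  {s, sr, ..., sr^4} (size 5)
  chi_1 (triv)               1             1                    1                    1                          
  chi_2 (sign: r->1, s->-1)  1             1                    1                    -1                         
  chi_3 (2d, j=1)            2             -1/2 + sqrt(5)/2     -sqrt(5)/2 - 1/2     0                          
  chi_4 (2d, j=2)            2             -sqrt(5)/2 - 1/2     -1/2 + sqrt(5)/2     0                          

Spot check: chi_1 (triv) on {e} = 1.

D_5 has order 2*5 = 10 with 4 conjugacy classes, hence 4 irreducibles. Sum of squared dims 1 + 1 + 4 + 4 = 10 = |G|. Linear characters come from the abelianisation; the 2-dimensional irreps have character r^k -> 2*cos(2*pi*j*k/5), reflections -> 0.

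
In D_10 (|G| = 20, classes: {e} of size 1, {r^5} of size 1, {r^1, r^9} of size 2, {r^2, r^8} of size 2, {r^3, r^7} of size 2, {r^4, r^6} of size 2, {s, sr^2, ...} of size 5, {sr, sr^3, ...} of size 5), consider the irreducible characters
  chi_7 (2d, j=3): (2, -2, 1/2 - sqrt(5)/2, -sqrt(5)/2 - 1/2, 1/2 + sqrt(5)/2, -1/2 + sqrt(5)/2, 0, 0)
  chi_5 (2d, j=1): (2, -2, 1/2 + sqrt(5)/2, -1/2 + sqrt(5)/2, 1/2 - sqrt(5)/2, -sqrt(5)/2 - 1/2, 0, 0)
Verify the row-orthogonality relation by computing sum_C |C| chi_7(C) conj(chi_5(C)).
Sum = 0; so <chi_7, chi_5> = 0 (distinct irreducibles are orthogonal).

Compute term by term over conjugacy classes (|C| * chi_7(C) * conj(chi_5(C))):
  1*(2)*conj(2) + 1*(-2)*conj(-2) + 2*(1/2 - sqrt(5)/2)*conj(1/2 + sqrt(5)/2) + 2*(-sqrt(5)/2 - 1/2)*conj(-1/2 + sqrt(5)/2) + 2*(1/2 + sqrt(5)/2)*conj(1/2 - sqrt(5)/2) + 2*(-1/2 + sqrt(5)/2)*conj(-sqrt(5)/2 - 1/2) + 5*(0)*conj(0) + 5*(0)*conj(0)
  = (4) + (4) + (-2) + (-2) + (-2) + (-2) + (0) + (0)
  = 0.
Dividing by |G| = 20 gives 0/20 = 0, matching the row-orthogonality relation <chi_7, chi_5> = [chi_7 = chi_5].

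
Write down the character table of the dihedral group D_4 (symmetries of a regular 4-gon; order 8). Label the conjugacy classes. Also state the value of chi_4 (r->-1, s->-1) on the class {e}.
Conjugacy classes: {e} of size 1, {r^2} of size 1, {r^1, r^3} of size 2, {s, sr^2, ...} of size 2, {sr, sr^3, ...} of size 2.
Character table:
  irrep \ class              {e} (size 1)  {r^2} (size 1)  {r^1, r^3} (size 2)  {s, sr^2, ...} (size 2)  {sr, sr^3, ...} (size 2)
  chi_1 (triv)               1             1               1                    1                        1                       
  chi_2 (sign: r->1, s->-1)  1             1               1                    -1                       -1                      
  chi_3 (r->-1, s->1)        1             1               -1                   1                        -1                      
  chi_4 (r->-1, s->-1)       1             1               -1                   -1                       1                       
  chi_5 (2d, j=1)            2             -2              0                    0                        0                       

Spot check: chi_4 (r->-1, s->-1) on {e} = 1.

Details: D_4 has order 2*4 = 8 with 5 conjugacy classes, hence 5 irreducibles. Sum of squared dims 1 + 1 + 1 + 1 + 4 = 8 = |G|. Linear characters come from the abelianisation; the 2-dimensional irreps have character r^k -> 2*cos(2*pi*j*k/4), reflections -> 0.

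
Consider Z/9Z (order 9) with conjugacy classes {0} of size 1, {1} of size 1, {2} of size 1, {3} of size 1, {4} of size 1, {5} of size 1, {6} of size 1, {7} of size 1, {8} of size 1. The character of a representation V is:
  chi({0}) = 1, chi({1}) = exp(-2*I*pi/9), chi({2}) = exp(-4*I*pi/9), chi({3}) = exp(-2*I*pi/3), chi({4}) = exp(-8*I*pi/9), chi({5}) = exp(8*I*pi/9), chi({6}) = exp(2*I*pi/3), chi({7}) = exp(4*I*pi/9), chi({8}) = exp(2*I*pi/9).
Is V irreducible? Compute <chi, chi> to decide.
Irreducible: <chi, chi> = 1.

Reasoning: <chi, chi> = (1/|G|) sum_C |C| * |chi(C)|^2 = (1/9)[1*|1|^2 + 1*|exp(-2*I*pi/9)|^2 + 1*|exp(-4*I*pi/9)|^2 + 1*|exp(-2*I*pi/3)|^2 + 1*|exp(-8*I*pi/9)|^2 + 1*|exp(8*I*pi/9)|^2 + 1*|exp(2*I*pi/3)|^2 + 1*|exp(4*I*pi/9)|^2 + 1*|exp(2*I*pi/9)|^2]
  = (1/9)[(1) + (1) + (1) + (1) + (1) + (1) + (1) + (1) + (1)] = 9/9 = 1.
(Exp terms are combined using exp(i*s)*conj(exp(i*t)) = exp(i*(s-t)), and sums of them are collapsed using the identity that for every m > 1 the m distinct m-th roots of unity sum to 0, e.g. 1 + exp(2*I*pi/3) + exp(-2*I*pi/3) = 0.)
A character is irreducible iff <chi, chi> = 1, so this representation is irreducible.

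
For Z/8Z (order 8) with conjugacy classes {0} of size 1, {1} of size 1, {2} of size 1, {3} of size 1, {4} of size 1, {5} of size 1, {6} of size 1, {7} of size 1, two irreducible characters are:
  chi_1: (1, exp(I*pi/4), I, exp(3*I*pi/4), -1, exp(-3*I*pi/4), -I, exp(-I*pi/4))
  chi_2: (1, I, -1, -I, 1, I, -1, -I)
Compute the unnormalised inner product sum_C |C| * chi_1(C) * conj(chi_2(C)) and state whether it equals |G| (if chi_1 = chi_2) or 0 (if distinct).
Sum = 0; so <chi_1, chi_2> = 0 (distinct irreducibles are orthogonal).

Derivation: Compute term by term over conjugacy classes (|C| * chi_1(C) * conj(chi_2(C))):
  1*(1)*conj(1) + 1*(exp(I*pi/4))*conj(I) + 1*(I)*conj(-1) + 1*(exp(3*I*pi/4))*conj(-I) + 1*(-1)*conj(1) + 1*(exp(-3*I*pi/4))*conj(I) + 1*(-I)*conj(-1) + 1*(exp(-I*pi/4))*conj(-I)
  = (1) + (-exp(3*I*pi/4)) + (-I) + (exp(-3*I*pi/4)) + (-1) + (-exp(-I*pi/4)) + (I) + (exp(I*pi/4))
  = 0.
(Exp terms are combined using exp(i*s)*conj(exp(i*t)) = exp(i*(s-t)), and sums of them are collapsed using the identity that for every m > 1 the m distinct m-th roots of unity sum to 0, e.g. 1 + exp(2*I*pi/3) + exp(-2*I*pi/3) = 0.)
Dividing by |G| = 8 gives 0/8 = 0, matching the row-orthogonality relation <chi_1, chi_2> = [chi_1 = chi_2].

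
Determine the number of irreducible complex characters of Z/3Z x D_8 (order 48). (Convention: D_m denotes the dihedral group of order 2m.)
21

Explanation: The number of irreducible complex representations of a finite group equals its number of conjugacy classes. For a direct product, #classes(G x H) = #classes(G) * #classes(H). Z/3Z has 3 classes (abelian), D_8 has 7 classes, so 3 * 7 = 21, so Z/3Z x D_8 (order 48) has exactly 21 irreducible complex representations.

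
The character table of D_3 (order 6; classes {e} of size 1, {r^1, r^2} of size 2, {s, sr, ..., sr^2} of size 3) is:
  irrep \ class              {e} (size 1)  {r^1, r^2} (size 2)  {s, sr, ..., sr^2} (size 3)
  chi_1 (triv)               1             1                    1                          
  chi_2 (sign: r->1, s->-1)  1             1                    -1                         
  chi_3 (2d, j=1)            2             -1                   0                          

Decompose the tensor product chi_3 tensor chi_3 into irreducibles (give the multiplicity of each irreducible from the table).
chi_3 tensor chi_3 = chi_1 + chi_2 + chi_3 (all other irreducibles have multiplicity 0).

Derivation: The character of a tensor product is the pointwise product (chi_3 * chi_3)(C) = chi_3(C) * chi_3(C):
  {e}: (2)*(2), {r^1, r^2}: (-1)*(-1), {s, sr, ..., sr^2}: (0)*(0)
so (chi_3 * chi_3) takes values
  {e} -> 4, {r^1, r^2} -> 1, {s, sr, ..., sr^2} -> 0.
Now take the inner product of this character with each irreducible chi from the table, <chi_3*chi_3, chi> = (1/6) sum_C |C| (chi_3*chi_3)(C) conj(chi(C)):
  <chi_3*chi_3, chi_1> = (1/6)[1*(4)*conj(1) + 2*(1)*conj(1) + 3*(0)*conj(1)]
      = (1/6)[(4) + (2) + (0)] = 6/6 = 1
  <chi_3*chi_3, chi_2> = (1/6)[1*(4)*conj(1) + 2*(1)*conj(1) + 3*(0)*conj(-1)]
      = (1/6)[(4) + (2) + (0)] = 6/6 = 1
  <chi_3*chi_3, chi_3> = (1/6)[1*(4)*conj(2) + 2*(1)*conj(-1) + 3*(0)*conj(0)]
      = (1/6)[(8) + (-2) + (0)] = 6/6 = 1
Hence the multiplicities are chi_1: 1, chi_2: 1, chi_3: 1. Dimension check: dim(chi_3)*dim(chi_3) = 2*2 = 4 and sum (mult * dim) = 1*1 + 1*1 + 1*2 = 4.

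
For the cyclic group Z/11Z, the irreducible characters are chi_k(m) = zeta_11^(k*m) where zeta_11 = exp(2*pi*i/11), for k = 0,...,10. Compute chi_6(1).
chi_6(1) = zeta_11^6 = exp(-10*I*pi/11)

Justification: chi_6(1) = zeta_11^(6*1) = zeta_11^6. Since zeta_11^11 = 1, this equals zeta_11^6 = exp(2*pi*i*6/11) = exp(-10*I*pi/11).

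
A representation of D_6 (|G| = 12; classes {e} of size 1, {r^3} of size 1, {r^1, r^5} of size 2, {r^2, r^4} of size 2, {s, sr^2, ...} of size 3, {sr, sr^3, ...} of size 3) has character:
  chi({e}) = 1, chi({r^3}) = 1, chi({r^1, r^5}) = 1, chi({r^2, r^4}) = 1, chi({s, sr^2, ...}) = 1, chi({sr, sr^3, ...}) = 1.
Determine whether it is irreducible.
Irreducible: <chi, chi> = 1.

Proof sketch: <chi, chi> = (1/|G|) sum_C |C| * |chi(C)|^2 = (1/12)[1*|1|^2 + 1*|1|^2 + 2*|1|^2 + 2*|1|^2 + 3*|1|^2 + 3*|1|^2]
  = (1/12)[(1) + (1) + (2) + (2) + (3) + (3)] = 12/12 = 1.
A character is irreducible iff <chi, chi> = 1, so this representation is irreducible.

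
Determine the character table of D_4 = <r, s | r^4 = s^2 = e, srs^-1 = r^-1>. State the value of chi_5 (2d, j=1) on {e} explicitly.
Conjugacy classes: {e} of size 1, {r^2} of size 1, {r^1, r^3} of size 2, {s, sr^2, ...} of size 2, {sr, sr^3, ...} of size 2.
Character table:
  irrep \ class              {e} (size 1)  {r^2} (size 1)  {r^1, r^3} (size 2)  {s, sr^2, ...} (size 2)  {sr, sr^3, ...} (size 2)
  chi_1 (triv)               1             1               1                    1                        1                       
  chi_2 (sign: r->1, s->-1)  1             1               1                    -1                       -1                      
  chi_3 (r->-1, s->1)        1             1               -1                   1                        -1                      
  chi_4 (r->-1, s->-1)       1             1               -1                   -1                       1                       
  chi_5 (2d, j=1)            2             -2              0                    0                        0                       

Spot check: chi_5 (2d, j=1) on {e} = 2.

Details: D_4 has order 2*4 = 8 with 5 conjugacy classes, hence 5 irreducibles. Sum of squared dims 1 + 1 + 1 + 1 + 4 = 8 = |G|. Linear characters come from the abelianisation; the 2-dimensional irreps have character r^k -> 2*cos(2*pi*j*k/4), reflections -> 0.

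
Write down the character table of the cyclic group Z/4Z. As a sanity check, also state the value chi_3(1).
Character table of Z/4Z (irreps indexed chi_0,...,chi_3 with chi_k(m) = zeta_4^(k*m), zeta_4 = exp(2*pi*i/4)):
  irrep \ class  {0} (size 1)  {1} (size 1)  {2} (size 1)  {3} (size 1)
  chi_0          1             1             1             1           
  chi_1          1             I             -1            -I          
  chi_2          1             -1            1             -1          
  chi_3          1             -I            -1            I           

Spot check: chi_3(1) = zeta_4^(3*1) = zeta_4^3 = -I.

Justification: Z/4Z is abelian, so all 4 irreducible complex representations are 1-dimensional. They are given by chi_k(m) = zeta_4^(k*m) for k = 0,...,3. Row orthogonality: sum_m chi_k(m) conj(chi_l(m)) = 4 * [k = l].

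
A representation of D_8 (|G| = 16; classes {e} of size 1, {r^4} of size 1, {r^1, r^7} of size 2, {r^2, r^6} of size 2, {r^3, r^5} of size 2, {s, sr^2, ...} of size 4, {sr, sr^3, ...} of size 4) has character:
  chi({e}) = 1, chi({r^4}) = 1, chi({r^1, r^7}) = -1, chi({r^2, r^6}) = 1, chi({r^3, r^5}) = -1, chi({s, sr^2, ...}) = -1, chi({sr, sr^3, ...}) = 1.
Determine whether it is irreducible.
Irreducible: <chi, chi> = 1.

Justification: <chi, chi> = (1/|G|) sum_C |C| * |chi(C)|^2 = (1/16)[1*|1|^2 + 1*|1|^2 + 2*|-1|^2 + 2*|1|^2 + 2*|-1|^2 + 4*|-1|^2 + 4*|1|^2]
  = (1/16)[(1) + (1) + (2) + (2) + (2) + (4) + (4)] = 16/16 = 1.
A character is irreducible iff <chi, chi> = 1, so this representation is irreducible.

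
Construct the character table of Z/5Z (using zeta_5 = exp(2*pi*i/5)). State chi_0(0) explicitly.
Character table of Z/5Z (irreps indexed chi_0,...,chi_4 with chi_k(m) = zeta_5^(k*m), zeta_5 = exp(2*pi*i/5)):
  irrep \ class  {0} (size 1)  {1} (size 1)    {2} (size 1)    {3} (size 1)    {4} (size 1)  
  chi_0          1             1               1               1               1             
  chi_1          1             exp(2*I*pi/5)   exp(4*I*pi/5)   exp(-4*I*pi/5)  exp(-2*I*pi/5)
  chi_2          1             exp(4*I*pi/5)   exp(-2*I*pi/5)  exp(2*I*pi/5)   exp(-4*I*pi/5)
  chi_3          1             exp(-4*I*pi/5)  exp(2*I*pi/5)   exp(-2*I*pi/5)  exp(4*I*pi/5) 
  chi_4          1             exp(-2*I*pi/5)  exp(-4*I*pi/5)  exp(4*I*pi/5)   exp(2*I*pi/5) 

Spot check: chi_0(0) = zeta_5^(0*0) = zeta_5^0 = 1.

Why: Z/5Z is abelian, so all 5 irreducible complex representations are 1-dimensional. They are given by chi_k(m) = zeta_5^(k*m) for k = 0,...,4. Row orthogonality: sum_m chi_k(m) conj(chi_l(m)) = 5 * [k = l].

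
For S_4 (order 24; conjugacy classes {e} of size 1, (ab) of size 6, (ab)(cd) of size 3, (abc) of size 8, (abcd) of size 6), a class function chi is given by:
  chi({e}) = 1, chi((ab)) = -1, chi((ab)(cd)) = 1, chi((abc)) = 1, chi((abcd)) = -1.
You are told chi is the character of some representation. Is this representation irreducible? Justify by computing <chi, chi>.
Irreducible: <chi, chi> = 1.

Working: <chi, chi> = (1/|G|) sum_C |C| * |chi(C)|^2 = (1/24)[1*|1|^2 + 6*|-1|^2 + 3*|1|^2 + 8*|1|^2 + 6*|-1|^2]
  = (1/24)[(1) + (6) + (3) + (8) + (6)] = 24/24 = 1.
A character is irreducible iff <chi, chi> = 1, so this representation is irreducible.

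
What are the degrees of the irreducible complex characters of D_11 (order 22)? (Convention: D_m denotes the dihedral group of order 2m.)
Dimensions: 1, 1, 2, 2, 2, 2, 2

Argument: There are 7 irreducibles (= number of conjugacy classes). Their dimensions d_i satisfy sum d_i^2 = |G| = 22: 1 + 1 + 4 + 4 + 4 + 4 + 4 = 22.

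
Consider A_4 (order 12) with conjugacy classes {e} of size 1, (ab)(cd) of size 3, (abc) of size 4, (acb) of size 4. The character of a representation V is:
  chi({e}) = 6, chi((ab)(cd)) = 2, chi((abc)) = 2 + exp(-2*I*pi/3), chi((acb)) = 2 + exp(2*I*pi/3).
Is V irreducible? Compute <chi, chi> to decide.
Not irreducible (reducible): <chi, chi> = 6 > 1.

Why: <chi, chi> = (1/|G|) sum_C |C| * |chi(C)|^2 = (1/12)[1*|6|^2 + 3*|2|^2 + 4*|2 + exp(-2*I*pi/3)|^2 + 4*|2 + exp(2*I*pi/3)|^2]
  = (1/12)[(36) + (12) + (12) + (12)] = 72/12 = 6.
(Exp terms are combined using exp(i*s)*conj(exp(i*t)) = exp(i*(s-t)), and sums of them are collapsed using the identity that for every m > 1 the m distinct m-th roots of unity sum to 0, e.g. 1 + exp(2*I*pi/3) + exp(-2*I*pi/3) = 0.)
A character is irreducible iff <chi, chi> = 1, so this representation is reducible.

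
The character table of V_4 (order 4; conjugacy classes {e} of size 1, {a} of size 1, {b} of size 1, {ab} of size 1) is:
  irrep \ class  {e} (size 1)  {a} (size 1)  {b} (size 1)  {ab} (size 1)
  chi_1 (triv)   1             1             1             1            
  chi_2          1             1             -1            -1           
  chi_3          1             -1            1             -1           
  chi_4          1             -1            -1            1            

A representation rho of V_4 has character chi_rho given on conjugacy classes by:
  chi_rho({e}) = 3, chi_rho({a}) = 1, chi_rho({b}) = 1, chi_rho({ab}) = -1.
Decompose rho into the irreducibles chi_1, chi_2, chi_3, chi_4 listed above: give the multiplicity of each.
Multiplicities: chi_1: 1, chi_2: 1, chi_3: 1, chi_4: 0.

Argument: Use <chi_rho, chi> = (1/|G|) sum_C |C| * chi_rho(C) * conj(chi(C)) with |G| = 4 for each irreducible chi in the table:
  <chi_rho, chi_1> = (1/4)[1*(3)*conj(1) + 1*(1)*conj(1) + 1*(1)*conj(1) + 1*(-1)*conj(1)]
      = (1/4)[(3) + (1) + (1) + (-1)] = 4/4 = 1
  <chi_rho, chi_2> = (1/4)[1*(3)*conj(1) + 1*(1)*conj(1) + 1*(1)*conj(-1) + 1*(-1)*conj(-1)]
      = (1/4)[(3) + (1) + (-1) + (1)] = 4/4 = 1
  <chi_rho, chi_3> = (1/4)[1*(3)*conj(1) + 1*(1)*conj(-1) + 1*(1)*conj(1) + 1*(-1)*conj(-1)]
      = (1/4)[(3) + (-1) + (1) + (1)] = 4/4 = 1
  <chi_rho, chi_4> = (1/4)[1*(3)*conj(1) + 1*(1)*conj(-1) + 1*(1)*conj(-1) + 1*(-1)*conj(1)]
      = (1/4)[(3) + (-1) + (-1) + (-1)] = 0/4 = 0
Dimension check: dim(rho) = sum (mult * dim) = 1*1 + 1*1 + 1*1 + 0*1 = 3 = chi_rho(e) = 3.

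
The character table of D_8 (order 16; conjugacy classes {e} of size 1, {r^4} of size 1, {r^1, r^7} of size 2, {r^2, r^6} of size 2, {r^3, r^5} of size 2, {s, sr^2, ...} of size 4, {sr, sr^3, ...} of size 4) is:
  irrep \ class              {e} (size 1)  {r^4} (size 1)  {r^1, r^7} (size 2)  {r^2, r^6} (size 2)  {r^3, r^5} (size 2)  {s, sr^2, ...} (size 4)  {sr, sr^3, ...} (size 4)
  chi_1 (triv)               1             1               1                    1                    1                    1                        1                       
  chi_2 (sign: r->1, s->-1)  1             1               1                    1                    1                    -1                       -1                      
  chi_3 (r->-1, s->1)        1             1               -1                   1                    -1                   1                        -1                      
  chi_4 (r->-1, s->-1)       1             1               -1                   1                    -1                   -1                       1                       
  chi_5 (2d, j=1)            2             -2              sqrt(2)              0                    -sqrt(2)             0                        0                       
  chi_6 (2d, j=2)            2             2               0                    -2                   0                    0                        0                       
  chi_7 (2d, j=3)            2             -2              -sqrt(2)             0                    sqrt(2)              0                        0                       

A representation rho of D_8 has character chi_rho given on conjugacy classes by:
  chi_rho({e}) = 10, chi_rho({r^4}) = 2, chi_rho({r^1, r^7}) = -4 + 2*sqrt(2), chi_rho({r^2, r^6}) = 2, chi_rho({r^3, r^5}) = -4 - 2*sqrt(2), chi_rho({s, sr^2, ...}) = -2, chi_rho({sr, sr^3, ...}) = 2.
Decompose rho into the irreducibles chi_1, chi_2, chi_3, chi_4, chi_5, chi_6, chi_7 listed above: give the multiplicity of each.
Multiplicities: chi_1: 0, chi_2: 0, chi_3: 1, chi_4: 3, chi_5: 2, chi_6: 1, chi_7: 0.

Details: Use <chi_rho, chi> = (1/|G|) sum_C |C| * chi_rho(C) * conj(chi(C)) with |G| = 16 for each irreducible chi in the table:
  <chi_rho, chi_1> = (1/16)[1*(10)*conj(1) + 1*(2)*conj(1) + 2*(-4 + 2*sqrt(2))*conj(1) + 2*(2)*conj(1) + 2*(-4 - 2*sqrt(2))*conj(1) + 4*(-2)*conj(1) + 4*(2)*conj(1)]
      = (1/16)[(10) + (2) + (-8 + 4*sqrt(2)) + (4) + (-8 - 4*sqrt(2)) + (-8) + (8)] = 0/16 = 0
  <chi_rho, chi_2> = (1/16)[1*(10)*conj(1) + 1*(2)*conj(1) + 2*(-4 + 2*sqrt(2))*conj(1) + 2*(2)*conj(1) + 2*(-4 - 2*sqrt(2))*conj(1) + 4*(-2)*conj(-1) + 4*(2)*conj(-1)]
      = (1/16)[(10) + (2) + (-8 + 4*sqrt(2)) + (4) + (-8 - 4*sqrt(2)) + (8) + (-8)] = 0/16 = 0
  <chi_rho, chi_3> = (1/16)[1*(10)*conj(1) + 1*(2)*conj(1) + 2*(-4 + 2*sqrt(2))*conj(-1) + 2*(2)*conj(1) + 2*(-4 - 2*sqrt(2))*conj(-1) + 4*(-2)*conj(1) + 4*(2)*conj(-1)]
      = (1/16)[(10) + (2) + (8 - 4*sqrt(2)) + (4) + (4*sqrt(2) + 8) + (-8) + (-8)] = 16/16 = 1
  <chi_rho, chi_4> = (1/16)[1*(10)*conj(1) + 1*(2)*conj(1) + 2*(-4 + 2*sqrt(2))*conj(-1) + 2*(2)*conj(1) + 2*(-4 - 2*sqrt(2))*conj(-1) + 4*(-2)*conj(-1) + 4*(2)*conj(1)]
      = (1/16)[(10) + (2) + (8 - 4*sqrt(2)) + (4) + (4*sqrt(2) + 8) + (8) + (8)] = 48/16 = 3
  <chi_rho, chi_5> = (1/16)[1*(10)*conj(2) + 1*(2)*conj(-2) + 2*(-4 + 2*sqrt(2))*conj(sqrt(2)) + 2*(2)*conj(0) + 2*(-4 - 2*sqrt(2))*conj(-sqrt(2)) + 4*(-2)*conj(0) + 4*(2)*conj(0)]
      = (1/16)[(20) + (-4) + (8 - 8*sqrt(2)) + (0) + (8 + 8*sqrt(2)) + (0) + (0)] = 32/16 = 2
  <chi_rho, chi_6> = (1/16)[1*(10)*conj(2) + 1*(2)*conj(2) + 2*(-4 + 2*sqrt(2))*conj(0) + 2*(2)*conj(-2) + 2*(-4 - 2*sqrt(2))*conj(0) + 4*(-2)*conj(0) + 4*(2)*conj(0)]
      = (1/16)[(20) + (4) + (0) + (-8) + (0) + (0) + (0)] = 16/16 = 1
  <chi_rho, chi_7> = (1/16)[1*(10)*conj(2) + 1*(2)*conj(-2) + 2*(-4 + 2*sqrt(2))*conj(-sqrt(2)) + 2*(2)*conj(0) + 2*(-4 - 2*sqrt(2))*conj(sqrt(2)) + 4*(-2)*conj(0) + 4*(2)*conj(0)]
      = (1/16)[(20) + (-4) + (-8 + 8*sqrt(2)) + (0) + (-8*sqrt(2) - 8) + (0) + (0)] = 0/16 = 0
Dimension check: dim(rho) = sum (mult * dim) = 0*1 + 0*1 + 1*1 + 3*1 + 2*2 + 1*2 + 0*2 = 10 = chi_rho(e) = 10.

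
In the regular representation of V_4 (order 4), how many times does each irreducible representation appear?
Each irreducible V_i of dimension d_i appears with multiplicity d_i, i.e. rho_reg = (direct sum over all irreducibles V_i) d_i V_i. The irreducible dimensions for V_4 are 1, 1, 1, 1: 4 irreducibles of dimension 1, each with multiplicity 1. Total dimension 4*1*1 = 4 = |G|.

Derivation: General theorem: in the regular representation of a finite group G, each irreducible appears with multiplicity equal to its dimension. Check: dim(rho_reg) = sum d_i^2 = 1 + 1 + 1 + 1 = 4 = |G|.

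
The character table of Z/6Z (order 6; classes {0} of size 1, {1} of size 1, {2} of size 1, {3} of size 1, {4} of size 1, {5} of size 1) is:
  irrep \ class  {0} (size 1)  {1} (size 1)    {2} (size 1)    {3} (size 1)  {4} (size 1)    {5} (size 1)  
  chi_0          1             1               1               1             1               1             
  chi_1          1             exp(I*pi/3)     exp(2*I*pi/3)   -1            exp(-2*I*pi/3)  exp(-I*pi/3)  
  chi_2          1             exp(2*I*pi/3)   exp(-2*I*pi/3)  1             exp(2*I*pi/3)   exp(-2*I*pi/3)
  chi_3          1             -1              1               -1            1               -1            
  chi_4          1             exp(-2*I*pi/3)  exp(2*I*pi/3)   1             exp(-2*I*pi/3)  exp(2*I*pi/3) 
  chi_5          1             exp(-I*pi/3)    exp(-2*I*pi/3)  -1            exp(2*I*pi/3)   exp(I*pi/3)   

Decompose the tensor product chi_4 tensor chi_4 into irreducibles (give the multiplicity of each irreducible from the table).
chi_4 tensor chi_4 = chi_2 (all other irreducibles have multiplicity 0).

Proof sketch: The character of a tensor product is the pointwise product (chi_4 * chi_4)(C) = chi_4(C) * chi_4(C):
  {0}: (1)*(1), {1}: (exp(-2*I*pi/3))*(exp(-2*I*pi/3)), {2}: (exp(2*I*pi/3))*(exp(2*I*pi/3)), {3}: (1)*(1), {4}: (exp(-2*I*pi/3))*(exp(-2*I*pi/3)), {5}: (exp(2*I*pi/3))*(exp(2*I*pi/3))
so (chi_4 * chi_4) takes values
  {0} -> 1, {1} -> exp(2*I*pi/3), {2} -> exp(-2*I*pi/3), {3} -> 1, {4} -> exp(2*I*pi/3), {5} -> exp(-2*I*pi/3).
Now take the inner product of this character with each irreducible chi from the table, <chi_4*chi_4, chi> = (1/6) sum_C |C| (chi_4*chi_4)(C) conj(chi(C)):
  <chi_4*chi_4, chi_0> = (1/6)[1*(1)*conj(1) + 1*(exp(2*I*pi/3))*conj(1) + 1*(exp(-2*I*pi/3))*conj(1) + 1*(1)*conj(1) + 1*(exp(2*I*pi/3))*conj(1) + 1*(exp(-2*I*pi/3))*conj(1)]
      = (1/6)[(1) + (exp(2*I*pi/3)) + (exp(-2*I*pi/3)) + (1) + (exp(2*I*pi/3)) + (exp(-2*I*pi/3))] = 0/6 = 0
  <chi_4*chi_4, chi_1> = (1/6)[1*(1)*conj(1) + 1*(exp(2*I*pi/3))*conj(exp(I*pi/3)) + 1*(exp(-2*I*pi/3))*conj(exp(2*I*pi/3)) + 1*(1)*conj(-1) + 1*(exp(2*I*pi/3))*conj(exp(-2*I*pi/3)) + 1*(exp(-2*I*pi/3))*conj(exp(-I*pi/3))]
      = (1/6)[(1) + (exp(I*pi/3)) + (exp(2*I*pi/3)) + (-1) + (exp(-2*I*pi/3)) + (exp(-I*pi/3))] = 0/6 = 0
  <chi_4*chi_4, chi_2> = (1/6)[1*(1)*conj(1) + 1*(exp(2*I*pi/3))*conj(exp(2*I*pi/3)) + 1*(exp(-2*I*pi/3))*conj(exp(-2*I*pi/3)) + 1*(1)*conj(1) + 1*(exp(2*I*pi/3))*conj(exp(2*I*pi/3)) + 1*(exp(-2*I*pi/3))*conj(exp(-2*I*pi/3))]
      = (1/6)[(1) + (1) + (1) + (1) + (1) + (1)] = 6/6 = 1
  <chi_4*chi_4, chi_3> = (1/6)[1*(1)*conj(1) + 1*(exp(2*I*pi/3))*conj(-1) + 1*(exp(-2*I*pi/3))*conj(1) + 1*(1)*conj(-1) + 1*(exp(2*I*pi/3))*conj(1) + 1*(exp(-2*I*pi/3))*conj(-1)]
      = (1/6)[(1) + (-exp(2*I*pi/3)) + (exp(-2*I*pi/3)) + (-1) + (exp(2*I*pi/3)) + (-exp(-2*I*pi/3))] = 0/6 = 0
  <chi_4*chi_4, chi_4> = (1/6)[1*(1)*conj(1) + 1*(exp(2*I*pi/3))*conj(exp(-2*I*pi/3)) + 1*(exp(-2*I*pi/3))*conj(exp(2*I*pi/3)) + 1*(1)*conj(1) + 1*(exp(2*I*pi/3))*conj(exp(-2*I*pi/3)) + 1*(exp(-2*I*pi/3))*conj(exp(2*I*pi/3))]
      = (1/6)[(1) + (exp(-2*I*pi/3)) + (exp(2*I*pi/3)) + (1) + (exp(-2*I*pi/3)) + (exp(2*I*pi/3))] = 0/6 = 0
  <chi_4*chi_4, chi_5> = (1/6)[1*(1)*conj(1) + 1*(exp(2*I*pi/3))*conj(exp(-I*pi/3)) + 1*(exp(-2*I*pi/3))*conj(exp(-2*I*pi/3)) + 1*(1)*conj(-1) + 1*(exp(2*I*pi/3))*conj(exp(2*I*pi/3)) + 1*(exp(-2*I*pi/3))*conj(exp(I*pi/3))]
      = (1/6)[(1) + (-1) + (1) + (-1) + (1) + (-1)] = 0/6 = 0
(Exp terms are combined using exp(i*s)*conj(exp(i*t)) = exp(i*(s-t)), and sums of them are collapsed using the identity that for every m > 1 the m distinct m-th roots of unity sum to 0, e.g. 1 + exp(2*I*pi/3) + exp(-2*I*pi/3) = 0.)
Hence the multiplicities are chi_2: 1. Dimension check: dim(chi_4)*dim(chi_4) = 1*1 = 1 and sum (mult * dim) = 1*1 = 1.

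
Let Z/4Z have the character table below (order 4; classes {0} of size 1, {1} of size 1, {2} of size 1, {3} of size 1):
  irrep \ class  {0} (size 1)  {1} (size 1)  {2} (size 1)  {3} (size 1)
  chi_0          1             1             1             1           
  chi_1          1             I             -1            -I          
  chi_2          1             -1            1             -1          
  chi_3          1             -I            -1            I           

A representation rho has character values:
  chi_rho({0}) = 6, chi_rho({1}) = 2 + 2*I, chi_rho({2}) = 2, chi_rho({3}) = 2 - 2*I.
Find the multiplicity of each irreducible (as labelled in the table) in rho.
Multiplicities: chi_0: 3, chi_1: 2, chi_2: 1, chi_3: 0.

Working: Use <chi_rho, chi> = (1/|G|) sum_C |C| * chi_rho(C) * conj(chi(C)) with |G| = 4 for each irreducible chi in the table:
  <chi_rho, chi_0> = (1/4)[1*(6)*conj(1) + 1*(2 + 2*I)*conj(1) + 1*(2)*conj(1) + 1*(2 - 2*I)*conj(1)]
      = (1/4)[(6) + (2 + 2*I) + (2) + (2 - 2*I)] = 12/4 = 3
  <chi_rho, chi_1> = (1/4)[1*(6)*conj(1) + 1*(2 + 2*I)*conj(I) + 1*(2)*conj(-1) + 1*(2 - 2*I)*conj(-I)]
      = (1/4)[(6) + (2 - 2*I) + (-2) + (2 + 2*I)] = 8/4 = 2
  <chi_rho, chi_2> = (1/4)[1*(6)*conj(1) + 1*(2 + 2*I)*conj(-1) + 1*(2)*conj(1) + 1*(2 - 2*I)*conj(-1)]
      = (1/4)[(6) + (-2 - 2*I) + (2) + (-2 + 2*I)] = 4/4 = 1
  <chi_rho, chi_3> = (1/4)[1*(6)*conj(1) + 1*(2 + 2*I)*conj(-I) + 1*(2)*conj(-1) + 1*(2 - 2*I)*conj(I)]
      = (1/4)[(6) + (-2 + 2*I) + (-2) + (-2 - 2*I)] = 0/4 = 0
(Exp terms are combined using exp(i*s)*conj(exp(i*t)) = exp(i*(s-t)), and sums of them are collapsed using the identity that for every m > 1 the m distinct m-th roots of unity sum to 0, e.g. 1 + exp(2*I*pi/3) + exp(-2*I*pi/3) = 0.)
Dimension check: dim(rho) = sum (mult * dim) = 3*1 + 2*1 + 1*1 + 0*1 = 6 = chi_rho(e) = 6.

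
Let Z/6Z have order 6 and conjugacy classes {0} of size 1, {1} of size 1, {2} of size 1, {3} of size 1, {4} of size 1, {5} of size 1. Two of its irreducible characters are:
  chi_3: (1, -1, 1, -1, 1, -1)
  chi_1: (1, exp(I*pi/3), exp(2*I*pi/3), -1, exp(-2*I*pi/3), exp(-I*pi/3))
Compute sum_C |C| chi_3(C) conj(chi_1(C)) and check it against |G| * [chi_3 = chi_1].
Sum = 0; so <chi_3, chi_1> = 0 (distinct irreducibles are orthogonal).

Why: Compute term by term over conjugacy classes (|C| * chi_3(C) * conj(chi_1(C))):
  1*(1)*conj(1) + 1*(-1)*conj(exp(I*pi/3)) + 1*(1)*conj(exp(2*I*pi/3)) + 1*(-1)*conj(-1) + 1*(1)*conj(exp(-2*I*pi/3)) + 1*(-1)*conj(exp(-I*pi/3))
  = (1) + (-exp(-I*pi/3)) + (exp(-2*I*pi/3)) + (1) + (exp(2*I*pi/3)) + (-exp(I*pi/3))
  = 0.
(Exp terms are combined using exp(i*s)*conj(exp(i*t)) = exp(i*(s-t)), and sums of them are collapsed using the identity that for every m > 1 the m distinct m-th roots of unity sum to 0, e.g. 1 + exp(2*I*pi/3) + exp(-2*I*pi/3) = 0.)
Dividing by |G| = 6 gives 0/6 = 0, matching the row-orthogonality relation <chi_3, chi_1> = [chi_3 = chi_1].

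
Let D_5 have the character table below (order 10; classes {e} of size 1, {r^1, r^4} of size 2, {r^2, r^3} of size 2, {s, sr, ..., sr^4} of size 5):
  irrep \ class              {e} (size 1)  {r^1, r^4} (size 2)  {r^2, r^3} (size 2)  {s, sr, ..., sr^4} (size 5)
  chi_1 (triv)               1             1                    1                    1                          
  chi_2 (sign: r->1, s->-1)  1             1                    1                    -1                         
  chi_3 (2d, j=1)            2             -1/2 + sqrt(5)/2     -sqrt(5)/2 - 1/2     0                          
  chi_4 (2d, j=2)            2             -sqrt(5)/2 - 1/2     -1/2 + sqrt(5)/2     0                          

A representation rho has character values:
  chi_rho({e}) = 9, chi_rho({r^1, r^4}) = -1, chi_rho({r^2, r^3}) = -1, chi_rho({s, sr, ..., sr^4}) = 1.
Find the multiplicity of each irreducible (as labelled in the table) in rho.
Multiplicities: chi_1: 1, chi_2: 0, chi_3: 2, chi_4: 2.

Argument: Use <chi_rho, chi> = (1/|G|) sum_C |C| * chi_rho(C) * conj(chi(C)) with |G| = 10 for each irreducible chi in the table:
  <chi_rho, chi_1> = (1/10)[1*(9)*conj(1) + 2*(-1)*conj(1) + 2*(-1)*conj(1) + 5*(1)*conj(1)]
      = (1/10)[(9) + (-2) + (-2) + (5)] = 10/10 = 1
  <chi_rho, chi_2> = (1/10)[1*(9)*conj(1) + 2*(-1)*conj(1) + 2*(-1)*conj(1) + 5*(1)*conj(-1)]
      = (1/10)[(9) + (-2) + (-2) + (-5)] = 0/10 = 0
  <chi_rho, chi_3> = (1/10)[1*(9)*conj(2) + 2*(-1)*conj(-1/2 + sqrt(5)/2) + 2*(-1)*conj(-sqrt(5)/2 - 1/2) + 5*(1)*conj(0)]
      = (1/10)[(18) + (1 - sqrt(5)) + (1 + sqrt(5)) + (0)] = 20/10 = 2
  <chi_rho, chi_4> = (1/10)[1*(9)*conj(2) + 2*(-1)*conj(-sqrt(5)/2 - 1/2) + 2*(-1)*conj(-1/2 + sqrt(5)/2) + 5*(1)*conj(0)]
      = (1/10)[(18) + (1 + sqrt(5)) + (1 - sqrt(5)) + (0)] = 20/10 = 2
Dimension check: dim(rho) = sum (mult * dim) = 1*1 + 0*1 + 2*2 + 2*2 = 9 = chi_rho(e) = 9.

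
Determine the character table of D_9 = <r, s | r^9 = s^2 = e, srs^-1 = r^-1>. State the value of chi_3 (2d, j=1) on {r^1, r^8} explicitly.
Conjugacy classes: {e} of size 1, {r^1, r^8} of size 2, {r^2, r^7} of size 2, {r^3, r^6} of size 2, {r^4, r^5} of size 2, {s, sr, ..., sr^8} of size 9.
Character table:
  irrep \ class              {e} (size 1)  {r^1, r^8} (size 2)  {r^2, r^7} (size 2)  {r^3, r^6} (size 2)  {r^4, r^5} (size 2)  {s, sr, ..., sr^8} (size 9)
  chi_1 (triv)               1             1                    1                    1                    1                    1                          
  chi_2 (sign: r->1, s->-1)  1             1                    1                    1                    1                    -1                         
  chi_3 (2d, j=1)            2             2*cos(2*pi/9)        2*cos(4*pi/9)        -1                   -2*cos(pi/9)         0                          
  chi_4 (2d, j=2)            2             2*cos(4*pi/9)        -2*cos(pi/9)         -1                   2*cos(2*pi/9)        0                          
  chi_5 (2d, j=3)            2             -1                   -1                   2                    -1                   0                          
  chi_6 (2d, j=4)            2             -2*cos(pi/9)         2*cos(2*pi/9)        -1                   2*cos(4*pi/9)        0                          

Spot check: chi_3 (2d, j=1) on {r^1, r^8} = 2*cos(2*pi/9).

Details: D_9 has order 2*9 = 18 with 6 conjugacy classes, hence 6 irreducibles. Sum of squared dims 1 + 1 + 4 + 4 + 4 + 4 = 18 = |G|. Linear characters come from the abelianisation; the 2-dimensional irreps have character r^k -> 2*cos(2*pi*j*k/9), reflections -> 0.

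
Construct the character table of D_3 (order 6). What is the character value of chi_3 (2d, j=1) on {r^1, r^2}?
Conjugacy classes: {e} of size 1, {r^1, r^2} of size 2, {s, sr, ..., sr^2} of size 3.
Character table:
  irrep \ class              {e} (size 1)  {r^1, r^2} (size 2)  {s, sr, ..., sr^2} (size 3)
  chi_1 (triv)               1             1                    1                          
  chi_2 (sign: r->1, s->-1)  1             1                    -1                         
  chi_3 (2d, j=1)            2             -1                   0                          

Spot check: chi_3 (2d, j=1) on {r^1, r^2} = -1.

Working: D_3 has order 2*3 = 6 with 3 conjugacy classes, hence 3 irreducibles. Sum of squared dims 1 + 1 + 4 = 6 = |G|. Linear characters come from the abelianisation; the 2-dimensional irreps have character r^k -> 2*cos(2*pi*j*k/3), reflections -> 0.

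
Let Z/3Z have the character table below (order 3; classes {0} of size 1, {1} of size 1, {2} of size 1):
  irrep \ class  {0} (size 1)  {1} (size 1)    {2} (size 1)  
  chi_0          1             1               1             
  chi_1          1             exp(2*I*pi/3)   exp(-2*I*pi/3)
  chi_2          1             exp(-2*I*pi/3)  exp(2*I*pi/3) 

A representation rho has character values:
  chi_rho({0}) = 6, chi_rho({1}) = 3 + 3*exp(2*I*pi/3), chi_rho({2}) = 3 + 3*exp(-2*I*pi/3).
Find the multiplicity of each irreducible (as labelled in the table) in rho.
Multiplicities: chi_0: 3, chi_1: 3, chi_2: 0.

Argument: Use <chi_rho, chi> = (1/|G|) sum_C |C| * chi_rho(C) * conj(chi(C)) with |G| = 3 for each irreducible chi in the table:
  <chi_rho, chi_0> = (1/3)[1*(6)*conj(1) + 1*(3 + 3*exp(2*I*pi/3))*conj(1) + 1*(3 + 3*exp(-2*I*pi/3))*conj(1)]
      = (1/3)[(6) + (3 + 3*exp(2*I*pi/3)) + (3 + 3*exp(-2*I*pi/3))] = 9/3 = 3
  <chi_rho, chi_1> = (1/3)[1*(6)*conj(1) + 1*(3 + 3*exp(2*I*pi/3))*conj(exp(2*I*pi/3)) + 1*(3 + 3*exp(-2*I*pi/3))*conj(exp(-2*I*pi/3))]
      = (1/3)[(6) + (3 + 3*exp(-2*I*pi/3)) + (3 + 3*exp(2*I*pi/3))] = 9/3 = 3
  <chi_rho, chi_2> = (1/3)[1*(6)*conj(1) + 1*(3 + 3*exp(2*I*pi/3))*conj(exp(-2*I*pi/3)) + 1*(3 + 3*exp(-2*I*pi/3))*conj(exp(2*I*pi/3))]
      = (1/3)[(6) + (-3) + (-3)] = 0/3 = 0
(Exp terms are combined using exp(i*s)*conj(exp(i*t)) = exp(i*(s-t)), and sums of them are collapsed using the identity that for every m > 1 the m distinct m-th roots of unity sum to 0, e.g. 1 + exp(2*I*pi/3) + exp(-2*I*pi/3) = 0.)
Dimension check: dim(rho) = sum (mult * dim) = 3*1 + 3*1 + 0*1 = 6 = chi_rho(e) = 6.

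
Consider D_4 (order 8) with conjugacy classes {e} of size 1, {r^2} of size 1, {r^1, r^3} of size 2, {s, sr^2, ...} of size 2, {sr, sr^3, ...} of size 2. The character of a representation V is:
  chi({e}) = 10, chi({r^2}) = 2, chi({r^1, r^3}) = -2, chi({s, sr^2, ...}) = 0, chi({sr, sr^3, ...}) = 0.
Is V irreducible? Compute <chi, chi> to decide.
Not irreducible (reducible): <chi, chi> = 14 > 1.

Reasoning: <chi, chi> = (1/|G|) sum_C |C| * |chi(C)|^2 = (1/8)[1*|10|^2 + 1*|2|^2 + 2*|-2|^2 + 2*|0|^2 + 2*|0|^2]
  = (1/8)[(100) + (4) + (8) + (0) + (0)] = 112/8 = 14.
A character is irreducible iff <chi, chi> = 1, so this representation is reducible.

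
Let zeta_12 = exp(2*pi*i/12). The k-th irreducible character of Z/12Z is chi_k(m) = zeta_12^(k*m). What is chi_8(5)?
chi_8(5) = zeta_12^40 = exp(2*I*pi/3)

Why: chi_8(5) = zeta_12^(8*5) = zeta_12^40. Since zeta_12^12 = 1, this equals zeta_12^4 = exp(2*pi*i*4/12) = exp(2*I*pi/3).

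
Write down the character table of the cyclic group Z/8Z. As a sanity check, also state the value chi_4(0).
Character table of Z/8Z (irreps indexed chi_0,...,chi_7 with chi_k(m) = zeta_8^(k*m), zeta_8 = exp(2*pi*i/8)):
  irrep \ class  {0} (size 1)  {1} (size 1)    {2} (size 1)  {3} (size 1)    {4} (size 1)  {5} (size 1)    {6} (size 1)  {7} (size 1)  
  chi_0          1             1               1             1               1             1               1             1             
  chi_1          1             exp(I*pi/4)     I             exp(3*I*pi/4)   -1            exp(-3*I*pi/4)  -I            exp(-I*pi/4)  
  chi_2          1             I               -1            -I              1             I               -1            -I            
  chi_3          1             exp(3*I*pi/4)   -I            exp(I*pi/4)     -1            exp(-I*pi/4)    I             exp(-3*I*pi/4)
  chi_4          1             -1              1             -1              1             -1              1             -1            
  chi_5          1             exp(-3*I*pi/4)  I             exp(-I*pi/4)    -1            exp(I*pi/4)     -I            exp(3*I*pi/4) 
  chi_6          1             -I              -1            I               1             -I              -1            I             
  chi_7          1             exp(-I*pi/4)    -I            exp(-3*I*pi/4)  -1            exp(3*I*pi/4)   I             exp(I*pi/4)   

Spot check: chi_4(0) = zeta_8^(4*0) = zeta_8^0 = 1.

Z/8Z is abelian, so all 8 irreducible complex representations are 1-dimensional. They are given by chi_k(m) = zeta_8^(k*m) for k = 0,...,7. Row orthogonality: sum_m chi_k(m) conj(chi_l(m)) = 8 * [k = l].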